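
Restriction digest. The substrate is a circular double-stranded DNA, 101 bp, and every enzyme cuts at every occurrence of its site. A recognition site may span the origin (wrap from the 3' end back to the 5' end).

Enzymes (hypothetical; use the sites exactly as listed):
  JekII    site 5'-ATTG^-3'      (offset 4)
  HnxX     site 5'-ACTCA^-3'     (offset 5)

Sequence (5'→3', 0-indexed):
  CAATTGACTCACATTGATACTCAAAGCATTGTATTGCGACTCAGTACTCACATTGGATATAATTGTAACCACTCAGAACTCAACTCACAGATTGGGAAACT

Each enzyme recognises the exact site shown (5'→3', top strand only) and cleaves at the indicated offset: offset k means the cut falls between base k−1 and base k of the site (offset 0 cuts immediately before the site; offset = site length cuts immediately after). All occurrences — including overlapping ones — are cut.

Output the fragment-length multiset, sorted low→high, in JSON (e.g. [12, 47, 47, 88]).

[4,5,5,5,5,5,7,7,7,7,7,8,9,10,10]

Site scan:
  JekII (ATTG, off=4): starts [2, 12, 27, 32, 51, 61, 90] → cuts [6, 16, 31, 36, 55, 65, 94]
  HnxX (ACTCA, off=5): starts [6, 18, 38, 45, 70, 77, 82, 98] → cuts [2, 11, 23, 43, 50, 75, 82, 87]

All cut coordinates (distinct, sorted): [2, 6, 11, 16, 23, 31, 36, 43, 50, 55, 65, 75, 82, 87, 94]

Fragment lengths:
  2→6: 4 bp
  6→11: 5 bp
  11→16: 5 bp
  16→23: 7 bp
  23→31: 8 bp
  31→36: 5 bp
  36→43: 7 bp
  43→50: 7 bp
  50→55: 5 bp
  55→65: 10 bp
  65→75: 10 bp
  75→82: 7 bp
  82→87: 5 bp
  87→94: 7 bp
  94→2 (wrap): 101-94+2 = 9 bp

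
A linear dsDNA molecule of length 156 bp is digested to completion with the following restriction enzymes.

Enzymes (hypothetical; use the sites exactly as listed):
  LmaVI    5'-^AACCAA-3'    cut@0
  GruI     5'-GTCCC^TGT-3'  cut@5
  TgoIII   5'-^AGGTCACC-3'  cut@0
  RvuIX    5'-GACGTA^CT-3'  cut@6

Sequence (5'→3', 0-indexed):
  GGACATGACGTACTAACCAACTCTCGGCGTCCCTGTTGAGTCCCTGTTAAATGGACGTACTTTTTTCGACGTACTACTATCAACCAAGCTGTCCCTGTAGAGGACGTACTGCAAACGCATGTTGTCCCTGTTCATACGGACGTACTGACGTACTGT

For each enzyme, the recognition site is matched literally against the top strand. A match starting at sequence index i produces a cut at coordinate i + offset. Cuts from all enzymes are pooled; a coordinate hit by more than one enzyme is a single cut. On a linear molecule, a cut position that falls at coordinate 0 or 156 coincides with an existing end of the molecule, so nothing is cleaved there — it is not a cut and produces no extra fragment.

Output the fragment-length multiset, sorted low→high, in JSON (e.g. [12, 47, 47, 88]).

[2,4,8,8,11,12,13,14,14,15,16,19,20]

Scan for sites:
  LmaVI (AACCAA, off=0): starts [14, 81] → cuts [14, 81]
  GruI (GTCCCTGT, off=5): starts [28, 39, 90, 123] → cuts [33, 44, 95, 128]
  TgoIII (AGGTCACC, off=0): no sites
  RvuIX (GACGTACT, off=6): starts [6, 53, 67, 102, 138, 146] → cuts [12, 59, 73, 108, 144, 152]

All cut coordinates (distinct, sorted): [12, 14, 33, 44, 59, 73, 81, 95, 108, 128, 144, 152]

Fragment lengths:
  [0,12): 12 bp
  [12,14): 2 bp
  [14,33): 19 bp
  [33,44): 11 bp
  [44,59): 15 bp
  [59,73): 14 bp
  [73,81): 8 bp
  [81,95): 14 bp
  [95,108): 13 bp
  [108,128): 20 bp
  [128,144): 16 bp
  [144,152): 8 bp
  [152,156): 4 bp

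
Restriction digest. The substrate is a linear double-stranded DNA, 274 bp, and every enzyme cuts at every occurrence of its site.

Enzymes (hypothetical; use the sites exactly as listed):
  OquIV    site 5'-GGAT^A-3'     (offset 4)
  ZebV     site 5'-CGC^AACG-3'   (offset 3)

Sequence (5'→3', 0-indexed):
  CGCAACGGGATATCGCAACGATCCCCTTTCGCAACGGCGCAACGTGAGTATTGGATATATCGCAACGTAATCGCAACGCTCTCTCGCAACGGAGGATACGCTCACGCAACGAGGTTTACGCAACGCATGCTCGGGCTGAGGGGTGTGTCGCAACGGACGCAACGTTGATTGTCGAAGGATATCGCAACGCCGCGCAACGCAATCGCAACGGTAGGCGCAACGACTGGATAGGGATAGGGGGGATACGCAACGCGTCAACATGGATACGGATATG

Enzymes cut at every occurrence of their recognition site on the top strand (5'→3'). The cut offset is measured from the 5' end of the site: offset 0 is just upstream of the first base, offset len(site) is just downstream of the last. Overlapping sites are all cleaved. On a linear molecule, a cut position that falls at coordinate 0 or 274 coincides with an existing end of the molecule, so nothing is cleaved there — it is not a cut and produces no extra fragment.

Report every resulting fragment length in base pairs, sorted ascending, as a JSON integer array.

Scan for sites:
  OquIV (GGATA, off=4): starts [7, 52, 93, 176, 225, 231, 240, 261, 267] → cuts [11, 56, 97, 180, 229, 235, 244, 265, 271]
  ZebV (CGCAACG, off=3): starts [0, 13, 29, 37, 60, 71, 84, 104, 118, 148, 157, 182, 192, 203, 215, 245] → cuts [3, 16, 32, 40, 63, 74, 87, 107, 121, 151, 160, 185, 195, 206, 218, 248]

Pooled cuts: [3, 11, 16, 32, 40, 56, 63, 74, 87, 97, 107, 121, 151, 160, 180, 185, 195, 206, 218, 229, 235, 244, 248, 265, 271]

Fragment lengths:
  [0,3): 3 bp
  [3,11): 8 bp
  [11,16): 5 bp
  [16,32): 16 bp
  [32,40): 8 bp
  [40,56): 16 bp
  [56,63): 7 bp
  [63,74): 11 bp
  [74,87): 13 bp
  [87,97): 10 bp
  [97,107): 10 bp
  [107,121): 14 bp
  [121,151): 30 bp
  [151,160): 9 bp
  [160,180): 20 bp
  [180,185): 5 bp
  [185,195): 10 bp
  [195,206): 11 bp
  [206,218): 12 bp
  [218,229): 11 bp
  [229,235): 6 bp
  [235,244): 9 bp
  [244,248): 4 bp
  [248,265): 17 bp
  [265,271): 6 bp
  [271,274): 3 bp

[3,3,4,5,5,6,6,7,8,8,9,9,10,10,10,11,11,11,12,13,14,16,16,17,20,30]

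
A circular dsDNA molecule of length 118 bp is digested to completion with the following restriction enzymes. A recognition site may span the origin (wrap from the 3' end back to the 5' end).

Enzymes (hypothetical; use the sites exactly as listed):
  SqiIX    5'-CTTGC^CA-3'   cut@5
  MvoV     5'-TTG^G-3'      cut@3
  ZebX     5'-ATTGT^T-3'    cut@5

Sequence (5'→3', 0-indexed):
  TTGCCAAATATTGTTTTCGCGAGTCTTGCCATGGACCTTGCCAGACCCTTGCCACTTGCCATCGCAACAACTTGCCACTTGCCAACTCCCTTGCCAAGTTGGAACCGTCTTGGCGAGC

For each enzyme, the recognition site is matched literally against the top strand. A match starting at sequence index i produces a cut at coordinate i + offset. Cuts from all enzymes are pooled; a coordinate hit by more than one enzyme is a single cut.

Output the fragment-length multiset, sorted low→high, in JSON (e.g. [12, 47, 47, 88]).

[7,7,7,10,10,11,11,12,12,15,16]

Site scan:
  SqiIX (CTTGCCA, off=5): starts [24, 36, 47, 54, 70, 77, 89, 117] → cuts [4, 29, 41, 52, 59, 75, 82, 94]
  MvoV (TTGG, off=3): starts [98, 109] → cuts [101, 112]
  ZebX (ATTGTT, off=5): starts [9] → cuts [14]

All cut coordinates (distinct, sorted): [4, 14, 29, 41, 52, 59, 75, 82, 94, 101, 112]

Fragments:
  4→14: 10 bp
  14→29: 15 bp
  29→41: 12 bp
  41→52: 11 bp
  52→59: 7 bp
  59→75: 16 bp
  75→82: 7 bp
  82→94: 12 bp
  94→101: 7 bp
  101→112: 11 bp
  112→4 (wrap): 118-112+4 = 10 bp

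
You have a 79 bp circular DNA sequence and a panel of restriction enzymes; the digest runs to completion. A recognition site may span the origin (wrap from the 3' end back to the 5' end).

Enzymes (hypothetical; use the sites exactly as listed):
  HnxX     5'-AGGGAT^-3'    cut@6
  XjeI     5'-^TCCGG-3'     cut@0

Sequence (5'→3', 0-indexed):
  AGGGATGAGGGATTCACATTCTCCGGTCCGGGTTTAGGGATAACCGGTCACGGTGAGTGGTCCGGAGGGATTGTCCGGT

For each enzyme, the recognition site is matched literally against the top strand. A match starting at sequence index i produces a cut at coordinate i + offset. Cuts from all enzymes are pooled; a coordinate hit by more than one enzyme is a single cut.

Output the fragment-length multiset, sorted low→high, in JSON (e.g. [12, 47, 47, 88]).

Site scan:
  HnxX (AGGGAT, off=6): starts [0, 7, 35, 65] → cuts [6, 13, 41, 71]
  XjeI (TCCGG, off=0): starts [21, 26, 60, 73] → cuts [21, 26, 60, 73]

Pooled cuts: [6, 13, 21, 26, 41, 60, 71, 73]

Fragments:
  6→13: 7 bp
  13→21: 8 bp
  21→26: 5 bp
  26→41: 15 bp
  41→60: 19 bp
  60→71: 11 bp
  71→73: 2 bp
  73→6 (wrap): 79-73+6 = 12 bp

[2,5,7,8,11,12,15,19]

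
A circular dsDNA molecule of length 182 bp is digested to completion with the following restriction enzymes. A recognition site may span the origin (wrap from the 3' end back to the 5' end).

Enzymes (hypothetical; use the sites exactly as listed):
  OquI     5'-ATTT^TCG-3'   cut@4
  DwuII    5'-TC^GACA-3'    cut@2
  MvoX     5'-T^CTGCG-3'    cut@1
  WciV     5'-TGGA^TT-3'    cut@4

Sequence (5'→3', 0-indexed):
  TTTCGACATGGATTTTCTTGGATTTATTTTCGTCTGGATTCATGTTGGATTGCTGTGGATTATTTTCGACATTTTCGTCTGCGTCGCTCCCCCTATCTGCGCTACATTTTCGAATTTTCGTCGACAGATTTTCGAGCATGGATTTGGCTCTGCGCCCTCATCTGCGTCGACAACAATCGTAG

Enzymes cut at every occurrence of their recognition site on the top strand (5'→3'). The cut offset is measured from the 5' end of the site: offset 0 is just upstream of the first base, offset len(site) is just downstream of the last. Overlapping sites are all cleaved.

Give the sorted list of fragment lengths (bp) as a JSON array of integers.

Per-enzyme occurrences:
  OquI ATTTTCG/4: at [25, 61, 70, 105, 113, 127] ⇒ [29, 65, 74, 109, 117, 131]
  DwuII TCGACA/2: at [2, 65, 120, 166] ⇒ [4, 67, 122, 168]
  MvoX TCTGCG/1: at [77, 95, 148, 160] ⇒ [78, 96, 149, 161]
  WciV TGGATT/4: at [8, 18, 34, 45, 55, 138] ⇒ [12, 22, 38, 49, 59, 142]

Pooled cuts: [4, 12, 22, 29, 38, 49, 59, 65, 67, 74, 78, 96, 109, 117, 122, 131, 142, 149, 161, 168]

Fragments:
  4→12: 8 bp
  12→22: 10 bp
  22→29: 7 bp
  29→38: 9 bp
  38→49: 11 bp
  49→59: 10 bp
  59→65: 6 bp
  65→67: 2 bp
  67→74: 7 bp
  74→78: 4 bp
  78→96: 18 bp
  96→109: 13 bp
  109→117: 8 bp
  117→122: 5 bp
  122→131: 9 bp
  131→142: 11 bp
  142→149: 7 bp
  149→161: 12 bp
  161→168: 7 bp
  168→4 (wrap): 182-168+4 = 18 bp

[2,4,5,6,7,7,7,7,8,8,9,9,10,10,11,11,12,13,18,18]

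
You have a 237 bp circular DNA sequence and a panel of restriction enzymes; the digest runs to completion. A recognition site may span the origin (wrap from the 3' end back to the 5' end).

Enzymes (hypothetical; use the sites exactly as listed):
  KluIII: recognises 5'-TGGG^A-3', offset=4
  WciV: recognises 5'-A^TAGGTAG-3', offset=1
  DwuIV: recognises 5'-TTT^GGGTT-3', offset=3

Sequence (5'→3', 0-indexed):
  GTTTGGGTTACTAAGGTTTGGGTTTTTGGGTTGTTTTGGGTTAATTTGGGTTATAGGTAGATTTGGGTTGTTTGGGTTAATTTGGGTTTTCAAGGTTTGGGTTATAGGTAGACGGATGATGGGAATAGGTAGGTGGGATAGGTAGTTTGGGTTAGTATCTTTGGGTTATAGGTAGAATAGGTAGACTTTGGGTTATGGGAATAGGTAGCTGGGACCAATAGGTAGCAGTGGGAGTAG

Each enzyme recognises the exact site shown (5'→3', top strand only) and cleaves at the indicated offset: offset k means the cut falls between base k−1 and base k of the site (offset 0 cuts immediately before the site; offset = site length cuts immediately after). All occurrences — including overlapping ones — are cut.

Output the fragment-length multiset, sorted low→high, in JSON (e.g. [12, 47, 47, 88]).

Per-enzyme occurrences:
  KluIII TGGGA/4: at [119, 133, 195, 209, 228] ⇒ [123, 137, 199, 213, 232]
  WciV ATAGGTAG/1: at [52, 103, 124, 137, 167, 176, 200, 217] ⇒ [53, 104, 125, 138, 168, 177, 201, 218]
  DwuIV TTTGGGTT/3: at [1, 16, 24, 34, 44, 61, 70, 80, 95, 145, 159, 186] ⇒ [4, 19, 27, 37, 47, 64, 73, 83, 98, 148, 162, 189]

Pooled cuts: [4, 19, 27, 37, 47, 53, 64, 73, 83, 98, 104, 123, 125, 137, 138, 148, 162, 168, 177, 189, 199, 201, 213, 218, 232]

Fragments:
  4→19: 15 bp
  19→27: 8 bp
  27→37: 10 bp
  37→47: 10 bp
  47→53: 6 bp
  53→64: 11 bp
  64→73: 9 bp
  73→83: 10 bp
  83→98: 15 bp
  98→104: 6 bp
  104→123: 19 bp
  123→125: 2 bp
  125→137: 12 bp
  137→138: 1 bp
  138→148: 10 bp
  148→162: 14 bp
  162→168: 6 bp
  168→177: 9 bp
  177→189: 12 bp
  189→199: 10 bp
  199→201: 2 bp
  201→213: 12 bp
  213→218: 5 bp
  218→232: 14 bp
  232→4 (wrap): 237-232+4 = 9 bp

[1,2,2,5,6,6,6,8,9,9,9,10,10,10,10,10,11,12,12,12,14,14,15,15,19]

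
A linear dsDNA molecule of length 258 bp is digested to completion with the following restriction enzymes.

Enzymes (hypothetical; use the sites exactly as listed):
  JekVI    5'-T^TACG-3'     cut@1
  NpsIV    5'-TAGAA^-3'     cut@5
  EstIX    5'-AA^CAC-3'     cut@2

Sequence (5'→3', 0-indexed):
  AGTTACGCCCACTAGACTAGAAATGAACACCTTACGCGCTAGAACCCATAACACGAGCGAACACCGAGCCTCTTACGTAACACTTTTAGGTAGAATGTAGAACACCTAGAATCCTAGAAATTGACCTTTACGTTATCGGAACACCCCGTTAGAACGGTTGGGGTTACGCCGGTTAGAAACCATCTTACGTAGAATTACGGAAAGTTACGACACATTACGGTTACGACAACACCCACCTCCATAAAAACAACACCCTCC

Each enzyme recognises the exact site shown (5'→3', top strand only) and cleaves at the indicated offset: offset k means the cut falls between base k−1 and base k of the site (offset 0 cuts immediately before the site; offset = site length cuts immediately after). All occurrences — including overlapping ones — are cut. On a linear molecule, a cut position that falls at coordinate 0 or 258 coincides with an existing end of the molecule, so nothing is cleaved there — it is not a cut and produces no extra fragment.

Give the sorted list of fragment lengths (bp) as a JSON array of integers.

Scan for sites:
  JekVI (TTACG, off=1): starts [2, 31, 72, 127, 163, 184, 194, 204, 214, 220] → cuts [3, 32, 73, 128, 164, 185, 195, 205, 215, 221]
  NpsIV (TAGAA, off=5): starts [17, 39, 90, 97, 106, 114, 149, 173, 189] → cuts [22, 44, 95, 102, 111, 119, 154, 178, 194]
  EstIX (AACAC, off=2): starts [25, 49, 59, 78, 100, 139, 227, 248] → cuts [27, 51, 61, 80, 102, 141, 229, 250]

All cut coordinates (distinct, sorted): [3, 22, 27, 32, 44, 51, 61, 73, 80, 95, 102, 111, 119, 128, 141, 154, 164, 178, 185, 194, 195, 205, 215, 221, 229, 250]

Fragment lengths:
  [0,3): 3 bp
  [3,22): 19 bp
  [22,27): 5 bp
  [27,32): 5 bp
  [32,44): 12 bp
  [44,51): 7 bp
  [51,61): 10 bp
  [61,73): 12 bp
  [73,80): 7 bp
  [80,95): 15 bp
  [95,102): 7 bp
  [102,111): 9 bp
  [111,119): 8 bp
  [119,128): 9 bp
  [128,141): 13 bp
  [141,154): 13 bp
  [154,164): 10 bp
  [164,178): 14 bp
  [178,185): 7 bp
  [185,194): 9 bp
  [194,195): 1 bp
  [195,205): 10 bp
  [205,215): 10 bp
  [215,221): 6 bp
  [221,229): 8 bp
  [229,250): 21 bp
  [250,258): 8 bp

[1,3,5,5,6,7,7,7,7,8,8,8,9,9,9,10,10,10,10,12,12,13,13,14,15,19,21]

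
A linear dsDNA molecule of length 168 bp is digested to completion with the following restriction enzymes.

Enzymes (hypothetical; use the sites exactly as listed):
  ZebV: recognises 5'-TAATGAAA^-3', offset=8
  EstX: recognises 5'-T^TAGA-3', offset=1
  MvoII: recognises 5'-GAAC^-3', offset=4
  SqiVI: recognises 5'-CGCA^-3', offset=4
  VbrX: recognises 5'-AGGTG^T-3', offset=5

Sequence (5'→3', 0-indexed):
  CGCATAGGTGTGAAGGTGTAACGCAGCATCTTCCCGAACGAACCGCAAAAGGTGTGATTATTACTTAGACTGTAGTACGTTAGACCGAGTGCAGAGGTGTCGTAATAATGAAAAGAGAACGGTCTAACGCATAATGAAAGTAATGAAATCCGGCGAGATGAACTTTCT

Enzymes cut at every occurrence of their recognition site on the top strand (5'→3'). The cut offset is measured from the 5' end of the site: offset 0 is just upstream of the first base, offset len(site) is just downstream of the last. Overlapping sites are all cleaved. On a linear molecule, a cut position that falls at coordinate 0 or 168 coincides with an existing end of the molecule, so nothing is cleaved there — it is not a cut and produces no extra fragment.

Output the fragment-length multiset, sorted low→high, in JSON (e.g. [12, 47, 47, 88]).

[4,4,4,5,6,7,7,7,8,8,9,11,11,14,14,15,15,19]

Per-enzyme occurrences:
  ZebV TAATGAAA/8: at [105, 131, 140] ⇒ [113, 139, 148]
  EstX TTAGA/1: at [64, 79] ⇒ [65, 80]
  MvoII GAAC/4: at [35, 39, 116, 159] ⇒ [39, 43, 120, 163]
  SqiVI CGCA/4: at [0, 21, 43, 127] ⇒ [4, 25, 47, 131]
  VbrX AGGTGT/5: at [5, 13, 49, 94] ⇒ [10, 18, 54, 99]

Pooled cuts: [4, 10, 18, 25, 39, 43, 47, 54, 65, 80, 99, 113, 120, 131, 139, 148, 163]

Fragment lengths:
  [0,4): 4 bp
  [4,10): 6 bp
  [10,18): 8 bp
  [18,25): 7 bp
  [25,39): 14 bp
  [39,43): 4 bp
  [43,47): 4 bp
  [47,54): 7 bp
  [54,65): 11 bp
  [65,80): 15 bp
  [80,99): 19 bp
  [99,113): 14 bp
  [113,120): 7 bp
  [120,131): 11 bp
  [131,139): 8 bp
  [139,148): 9 bp
  [148,163): 15 bp
  [163,168): 5 bp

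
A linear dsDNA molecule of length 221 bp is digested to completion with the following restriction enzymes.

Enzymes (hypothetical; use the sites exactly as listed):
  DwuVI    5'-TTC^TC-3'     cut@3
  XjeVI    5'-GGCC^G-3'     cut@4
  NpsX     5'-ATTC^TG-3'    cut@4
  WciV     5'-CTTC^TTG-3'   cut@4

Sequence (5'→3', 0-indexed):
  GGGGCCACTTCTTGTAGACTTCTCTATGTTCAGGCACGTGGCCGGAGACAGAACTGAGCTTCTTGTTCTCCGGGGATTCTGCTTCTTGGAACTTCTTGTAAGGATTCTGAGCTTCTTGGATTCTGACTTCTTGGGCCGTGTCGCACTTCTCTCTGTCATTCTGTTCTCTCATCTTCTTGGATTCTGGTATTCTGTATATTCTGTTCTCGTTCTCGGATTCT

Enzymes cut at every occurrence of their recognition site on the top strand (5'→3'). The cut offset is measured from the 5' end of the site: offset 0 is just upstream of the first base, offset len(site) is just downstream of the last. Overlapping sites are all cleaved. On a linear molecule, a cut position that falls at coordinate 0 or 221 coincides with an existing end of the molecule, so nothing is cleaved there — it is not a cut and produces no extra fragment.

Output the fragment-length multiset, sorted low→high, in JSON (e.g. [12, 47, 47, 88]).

Scan for sites:
  DwuVI (TTCTC, off=3): starts [19, 65, 146, 163, 203, 209] → cuts [22, 68, 149, 166, 206, 212]
  XjeVI (GGCCG, off=4): starts [39, 133] → cuts [43, 137]
  NpsX (ATTCTG, off=4): starts [75, 103, 119, 157, 180, 188, 197] → cuts [79, 107, 123, 161, 184, 192, 201]
  WciV (CTTCTTG, off=4): starts [7, 58, 81, 91, 111, 126, 172] → cuts [11, 62, 85, 95, 115, 130, 176]

All cut coordinates (distinct, sorted): [11, 22, 43, 62, 68, 79, 85, 95, 107, 115, 123, 130, 137, 149, 161, 166, 176, 184, 192, 201, 206, 212]

Fragment lengths:
  [0,11): 11 bp
  [11,22): 11 bp
  [22,43): 21 bp
  [43,62): 19 bp
  [62,68): 6 bp
  [68,79): 11 bp
  [79,85): 6 bp
  [85,95): 10 bp
  [95,107): 12 bp
  [107,115): 8 bp
  [115,123): 8 bp
  [123,130): 7 bp
  [130,137): 7 bp
  [137,149): 12 bp
  [149,161): 12 bp
  [161,166): 5 bp
  [166,176): 10 bp
  [176,184): 8 bp
  [184,192): 8 bp
  [192,201): 9 bp
  [201,206): 5 bp
  [206,212): 6 bp
  [212,221): 9 bp

[5,5,6,6,6,7,7,8,8,8,8,9,9,10,10,11,11,11,12,12,12,19,21]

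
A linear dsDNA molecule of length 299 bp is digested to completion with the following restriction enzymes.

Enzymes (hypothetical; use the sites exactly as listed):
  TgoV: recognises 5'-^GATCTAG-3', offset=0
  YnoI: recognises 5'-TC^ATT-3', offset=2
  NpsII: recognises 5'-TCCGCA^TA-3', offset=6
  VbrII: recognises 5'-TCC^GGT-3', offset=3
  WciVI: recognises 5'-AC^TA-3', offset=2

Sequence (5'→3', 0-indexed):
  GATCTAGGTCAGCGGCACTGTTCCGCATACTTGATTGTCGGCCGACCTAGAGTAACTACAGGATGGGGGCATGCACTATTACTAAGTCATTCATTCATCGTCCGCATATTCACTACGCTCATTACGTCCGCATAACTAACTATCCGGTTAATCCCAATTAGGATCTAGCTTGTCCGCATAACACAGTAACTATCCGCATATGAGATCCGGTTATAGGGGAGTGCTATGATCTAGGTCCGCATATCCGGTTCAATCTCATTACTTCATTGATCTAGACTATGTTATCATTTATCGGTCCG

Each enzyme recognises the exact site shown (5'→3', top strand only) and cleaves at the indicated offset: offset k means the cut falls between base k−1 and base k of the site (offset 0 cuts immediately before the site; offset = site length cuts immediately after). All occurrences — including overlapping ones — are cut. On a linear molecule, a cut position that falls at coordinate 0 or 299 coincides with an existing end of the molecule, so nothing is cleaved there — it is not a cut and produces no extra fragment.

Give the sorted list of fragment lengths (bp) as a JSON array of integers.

Scan for sites:
  TgoV GATCTAG/0: at [0, 161, 227, 268] ⇒ [161, 227, 268] (position 0 is a terminus of the linear molecule — no cut)
  YnoI TCATT/2: at [86, 90, 118, 255, 263, 284] ⇒ [88, 92, 120, 257, 265, 286]
  NpsII TCCGCATA/6: at [21, 100, 126, 172, 192, 235] ⇒ [27, 106, 132, 178, 198, 241]
  VbrII TCCGGT/3: at [142, 205, 243] ⇒ [145, 208, 246]
  WciVI ACTA/2: at [54, 74, 80, 111, 134, 138, 188, 275] ⇒ [56, 76, 82, 113, 136, 140, 190, 277]

All cut coordinates (distinct, sorted): [27, 56, 76, 82, 88, 92, 106, 113, 120, 132, 136, 140, 145, 161, 178, 190, 198, 208, 227, 241, 246, 257, 265, 268, 277, 286]

Fragments:
  [0,27): 27 bp
  [27,56): 29 bp
  [56,76): 20 bp
  [76,82): 6 bp
  [82,88): 6 bp
  [88,92): 4 bp
  [92,106): 14 bp
  [106,113): 7 bp
  [113,120): 7 bp
  [120,132): 12 bp
  [132,136): 4 bp
  [136,140): 4 bp
  [140,145): 5 bp
  [145,161): 16 bp
  [161,178): 17 bp
  [178,190): 12 bp
  [190,198): 8 bp
  [198,208): 10 bp
  [208,227): 19 bp
  [227,241): 14 bp
  [241,246): 5 bp
  [246,257): 11 bp
  [257,265): 8 bp
  [265,268): 3 bp
  [268,277): 9 bp
  [277,286): 9 bp
  [286,299): 13 bp

[3,4,4,4,5,5,6,6,7,7,8,8,9,9,10,11,12,12,13,14,14,16,17,19,20,27,29]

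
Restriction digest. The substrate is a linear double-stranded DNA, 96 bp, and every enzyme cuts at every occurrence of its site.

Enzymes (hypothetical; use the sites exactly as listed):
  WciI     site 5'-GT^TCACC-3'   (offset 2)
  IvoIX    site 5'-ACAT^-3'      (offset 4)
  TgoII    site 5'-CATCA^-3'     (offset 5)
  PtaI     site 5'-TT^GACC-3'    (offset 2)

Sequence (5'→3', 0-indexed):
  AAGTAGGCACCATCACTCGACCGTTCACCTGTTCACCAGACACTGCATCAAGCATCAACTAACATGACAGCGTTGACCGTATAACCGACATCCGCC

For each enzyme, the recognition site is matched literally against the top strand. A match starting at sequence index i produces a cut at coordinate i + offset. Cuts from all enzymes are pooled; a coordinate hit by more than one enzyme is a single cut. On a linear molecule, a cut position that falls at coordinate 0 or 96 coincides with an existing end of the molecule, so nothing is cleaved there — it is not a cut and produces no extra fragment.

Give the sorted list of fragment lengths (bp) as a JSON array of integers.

[5,7,8,8,9,9,15,17,18]

Per-enzyme occurrences:
  WciI (GTTCACC, off=2): starts [22, 30] → cuts [24, 32]
  IvoIX (ACAT, off=4): starts [61, 87] → cuts [65, 91]
  TgoII (CATCA, off=5): starts [10, 45, 52] → cuts [15, 50, 57]
  PtaI (TTGACC, off=2): starts [72] → cuts [74]

All cut coordinates (distinct, sorted): [15, 24, 32, 50, 57, 65, 74, 91]

Fragment lengths:
  [0,15): 15 bp
  [15,24): 9 bp
  [24,32): 8 bp
  [32,50): 18 bp
  [50,57): 7 bp
  [57,65): 8 bp
  [65,74): 9 bp
  [74,91): 17 bp
  [91,96): 5 bp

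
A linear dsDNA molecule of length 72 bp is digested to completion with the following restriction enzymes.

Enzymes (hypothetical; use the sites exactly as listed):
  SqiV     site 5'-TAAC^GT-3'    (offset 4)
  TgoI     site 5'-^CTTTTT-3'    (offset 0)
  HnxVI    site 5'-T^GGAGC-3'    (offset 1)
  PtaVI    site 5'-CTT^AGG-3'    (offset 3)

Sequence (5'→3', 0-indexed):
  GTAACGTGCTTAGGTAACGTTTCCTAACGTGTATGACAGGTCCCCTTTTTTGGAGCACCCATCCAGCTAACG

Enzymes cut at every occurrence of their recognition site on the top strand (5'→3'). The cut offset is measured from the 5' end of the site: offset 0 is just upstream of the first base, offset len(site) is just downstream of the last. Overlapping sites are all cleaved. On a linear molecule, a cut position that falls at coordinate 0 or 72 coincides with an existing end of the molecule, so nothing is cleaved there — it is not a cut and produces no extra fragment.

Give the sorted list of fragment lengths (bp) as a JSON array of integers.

[5,6,7,7,10,16,21]

Site scan:
  SqiV (TAACGT, off=4): starts [1, 14, 24] → cuts [5, 18, 28]
  TgoI (CTTTTT, off=0): starts [44] → cuts [44]
  HnxVI (TGGAGC, off=1): starts [50] → cuts [51]
  PtaVI (CTTAGG, off=3): starts [8] → cuts [11]

Pooled cuts: [5, 11, 18, 28, 44, 51]

Fragment lengths:
  [0,5): 5 bp
  [5,11): 6 bp
  [11,18): 7 bp
  [18,28): 10 bp
  [28,44): 16 bp
  [44,51): 7 bp
  [51,72): 21 bp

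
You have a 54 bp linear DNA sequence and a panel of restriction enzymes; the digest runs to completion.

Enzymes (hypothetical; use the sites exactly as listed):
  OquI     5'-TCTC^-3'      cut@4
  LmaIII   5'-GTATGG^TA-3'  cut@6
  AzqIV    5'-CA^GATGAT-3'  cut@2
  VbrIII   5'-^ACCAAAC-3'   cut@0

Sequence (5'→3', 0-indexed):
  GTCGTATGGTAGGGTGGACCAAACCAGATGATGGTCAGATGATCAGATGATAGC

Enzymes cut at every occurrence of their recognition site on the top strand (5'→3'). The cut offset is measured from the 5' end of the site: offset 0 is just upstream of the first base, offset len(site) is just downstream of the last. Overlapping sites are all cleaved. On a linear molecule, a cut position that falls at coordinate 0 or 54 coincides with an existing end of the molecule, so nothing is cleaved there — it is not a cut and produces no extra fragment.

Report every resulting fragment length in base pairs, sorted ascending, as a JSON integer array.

[8,8,9,9,9,11]

Scan for sites:
  OquI (TCTC, off=4): no sites
  LmaIII (GTATGGTA, off=6): starts [3] → cuts [9]
  AzqIV (CAGATGAT, off=2): starts [24, 35, 43] → cuts [26, 37, 45]
  VbrIII (ACCAAAC, off=0): starts [17] → cuts [17]

All cut coordinates (distinct, sorted): [9, 17, 26, 37, 45]

Fragments:
  [0,9): 9 bp
  [9,17): 8 bp
  [17,26): 9 bp
  [26,37): 11 bp
  [37,45): 8 bp
  [45,54): 9 bp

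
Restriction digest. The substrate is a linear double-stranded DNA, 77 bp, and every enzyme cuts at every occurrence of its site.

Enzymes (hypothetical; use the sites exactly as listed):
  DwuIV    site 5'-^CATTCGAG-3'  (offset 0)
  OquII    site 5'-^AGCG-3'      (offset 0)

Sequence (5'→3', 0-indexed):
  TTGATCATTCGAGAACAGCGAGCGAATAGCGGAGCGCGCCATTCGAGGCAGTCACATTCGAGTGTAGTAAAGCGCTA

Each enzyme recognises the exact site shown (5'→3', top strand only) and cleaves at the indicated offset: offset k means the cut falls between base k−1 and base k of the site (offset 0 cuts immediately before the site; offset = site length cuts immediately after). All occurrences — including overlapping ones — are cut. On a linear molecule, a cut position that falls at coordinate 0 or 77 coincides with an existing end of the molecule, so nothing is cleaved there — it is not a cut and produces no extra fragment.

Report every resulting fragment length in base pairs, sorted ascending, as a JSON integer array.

Scan for sites:
  DwuIV (CATTCGAG, off=0): starts [5, 39, 54] → cuts [5, 39, 54]
  OquII (AGCG, off=0): starts [16, 20, 27, 32, 70] → cuts [16, 20, 27, 32, 70]

Pooled cuts: [5, 16, 20, 27, 32, 39, 54, 70]

Fragment lengths:
  [0,5): 5 bp
  [5,16): 11 bp
  [16,20): 4 bp
  [20,27): 7 bp
  [27,32): 5 bp
  [32,39): 7 bp
  [39,54): 15 bp
  [54,70): 16 bp
  [70,77): 7 bp

[4,5,5,7,7,7,11,15,16]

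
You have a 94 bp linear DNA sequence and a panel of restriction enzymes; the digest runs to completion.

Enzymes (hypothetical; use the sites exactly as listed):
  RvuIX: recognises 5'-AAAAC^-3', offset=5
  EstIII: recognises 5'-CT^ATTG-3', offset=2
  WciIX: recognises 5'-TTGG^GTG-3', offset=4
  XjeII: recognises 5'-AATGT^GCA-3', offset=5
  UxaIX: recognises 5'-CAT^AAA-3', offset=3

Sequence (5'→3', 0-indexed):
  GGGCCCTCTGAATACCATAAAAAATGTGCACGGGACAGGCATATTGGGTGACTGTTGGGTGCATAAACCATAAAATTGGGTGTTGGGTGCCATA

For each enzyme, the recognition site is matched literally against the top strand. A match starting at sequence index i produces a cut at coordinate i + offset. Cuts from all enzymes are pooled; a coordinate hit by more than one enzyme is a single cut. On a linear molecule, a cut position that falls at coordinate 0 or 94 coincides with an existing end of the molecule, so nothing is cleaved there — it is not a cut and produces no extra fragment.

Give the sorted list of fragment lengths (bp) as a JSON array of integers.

[6,7,7,8,8,9,11,18,20]

Per-enzyme occurrences:
  RvuIX (AAAAC, off=5): no sites
  EstIII (CTATTG, off=2): no sites
  WciIX (TTGGGTG, off=4): starts [43, 54, 75, 82] → cuts [47, 58, 79, 86]
  XjeII (AATGTGCA, off=5): starts [22] → cuts [27]
  UxaIX (CATAAA, off=3): starts [15, 61, 68] → cuts [18, 64, 71]

Pooled cuts: [18, 27, 47, 58, 64, 71, 79, 86]

Fragments:
  [0,18): 18 bp
  [18,27): 9 bp
  [27,47): 20 bp
  [47,58): 11 bp
  [58,64): 6 bp
  [64,71): 7 bp
  [71,79): 8 bp
  [79,86): 7 bp
  [86,94): 8 bp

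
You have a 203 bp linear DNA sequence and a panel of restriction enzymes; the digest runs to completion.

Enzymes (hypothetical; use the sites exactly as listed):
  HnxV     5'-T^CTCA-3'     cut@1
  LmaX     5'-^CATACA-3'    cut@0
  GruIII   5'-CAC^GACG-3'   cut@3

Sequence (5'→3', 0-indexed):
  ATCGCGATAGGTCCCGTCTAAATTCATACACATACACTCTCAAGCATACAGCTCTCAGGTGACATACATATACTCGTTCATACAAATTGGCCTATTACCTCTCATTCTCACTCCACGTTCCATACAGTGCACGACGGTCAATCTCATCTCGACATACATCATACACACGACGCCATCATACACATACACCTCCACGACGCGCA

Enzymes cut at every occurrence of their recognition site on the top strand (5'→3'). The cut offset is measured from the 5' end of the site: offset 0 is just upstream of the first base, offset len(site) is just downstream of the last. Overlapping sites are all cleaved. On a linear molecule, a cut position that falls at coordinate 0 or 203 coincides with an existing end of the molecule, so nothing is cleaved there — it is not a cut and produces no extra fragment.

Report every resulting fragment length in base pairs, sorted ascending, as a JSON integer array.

Site scan:
  HnxV (TCTCA, off=1): starts [37, 52, 99, 105, 141] → cuts [38, 53, 100, 106, 142]
  LmaX (CATACA, off=0): starts [24, 30, 44, 62, 78, 120, 152, 159, 176, 182] → cuts [24, 30, 44, 62, 78, 120, 152, 159, 176, 182]
  GruIII (CACGACG, off=3): starts [129, 165, 192] → cuts [132, 168, 195]

Pooled cuts: [24, 30, 38, 44, 53, 62, 78, 100, 106, 120, 132, 142, 152, 159, 168, 176, 182, 195]

Fragments:
  [0,24): 24 bp
  [24,30): 6 bp
  [30,38): 8 bp
  [38,44): 6 bp
  [44,53): 9 bp
  [53,62): 9 bp
  [62,78): 16 bp
  [78,100): 22 bp
  [100,106): 6 bp
  [106,120): 14 bp
  [120,132): 12 bp
  [132,142): 10 bp
  [142,152): 10 bp
  [152,159): 7 bp
  [159,168): 9 bp
  [168,176): 8 bp
  [176,182): 6 bp
  [182,195): 13 bp
  [195,203): 8 bp

[6,6,6,6,7,8,8,8,9,9,9,10,10,12,13,14,16,22,24]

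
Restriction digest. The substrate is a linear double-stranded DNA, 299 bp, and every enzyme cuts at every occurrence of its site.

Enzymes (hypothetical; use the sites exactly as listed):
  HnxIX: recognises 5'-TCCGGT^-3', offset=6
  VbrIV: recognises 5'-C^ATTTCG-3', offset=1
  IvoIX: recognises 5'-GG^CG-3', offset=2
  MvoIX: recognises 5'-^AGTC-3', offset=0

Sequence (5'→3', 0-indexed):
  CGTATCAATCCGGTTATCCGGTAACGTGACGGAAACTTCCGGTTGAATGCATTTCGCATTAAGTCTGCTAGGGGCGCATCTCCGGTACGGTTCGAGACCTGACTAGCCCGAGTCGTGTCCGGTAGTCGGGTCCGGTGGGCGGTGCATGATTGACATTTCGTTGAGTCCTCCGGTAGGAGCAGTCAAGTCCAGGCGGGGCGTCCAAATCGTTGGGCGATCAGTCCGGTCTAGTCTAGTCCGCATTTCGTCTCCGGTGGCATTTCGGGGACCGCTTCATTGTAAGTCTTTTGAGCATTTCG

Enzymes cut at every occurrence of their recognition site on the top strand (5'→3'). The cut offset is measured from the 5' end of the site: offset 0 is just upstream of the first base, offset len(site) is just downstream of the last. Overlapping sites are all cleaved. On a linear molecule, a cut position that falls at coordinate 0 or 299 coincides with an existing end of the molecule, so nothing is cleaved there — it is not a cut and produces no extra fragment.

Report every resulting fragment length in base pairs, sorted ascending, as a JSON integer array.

[2,3,3,5,5,5,5,6,6,7,7,8,8,8,9,11,11,12,12,13,13,13,14,14,15,16,21,23,24]

Scan for sites:
  HnxIX (TCCGGT, off=6): starts [8, 16, 37, 80, 117, 130, 168, 221, 249] → cuts [14, 22, 43, 86, 123, 136, 174, 227, 255]
  VbrIV (CATTTCG, off=1): starts [49, 153, 240, 257, 292] → cuts [50, 154, 241, 258, 293]
  IvoIX (GGCG, off=2): starts [72, 137, 191, 196, 212] → cuts [74, 139, 193, 198, 214]
  MvoIX (AGTC, off=0): starts [61, 110, 123, 163, 180, 185, 219, 229, 234, 281] → cuts [61, 110, 123, 163, 180, 185, 219, 229, 234, 281]

All cut coordinates (distinct, sorted): [14, 22, 43, 50, 61, 74, 86, 110, 123, 136, 139, 154, 163, 174, 180, 185, 193, 198, 214, 219, 227, 229, 234, 241, 255, 258, 281, 293]

Fragments:
  [0,14): 14 bp
  [14,22): 8 bp
  [22,43): 21 bp
  [43,50): 7 bp
  [50,61): 11 bp
  [61,74): 13 bp
  [74,86): 12 bp
  [86,110): 24 bp
  [110,123): 13 bp
  [123,136): 13 bp
  [136,139): 3 bp
  [139,154): 15 bp
  [154,163): 9 bp
  [163,174): 11 bp
  [174,180): 6 bp
  [180,185): 5 bp
  [185,193): 8 bp
  [193,198): 5 bp
  [198,214): 16 bp
  [214,219): 5 bp
  [219,227): 8 bp
  [227,229): 2 bp
  [229,234): 5 bp
  [234,241): 7 bp
  [241,255): 14 bp
  [255,258): 3 bp
  [258,281): 23 bp
  [281,293): 12 bp
  [293,299): 6 bp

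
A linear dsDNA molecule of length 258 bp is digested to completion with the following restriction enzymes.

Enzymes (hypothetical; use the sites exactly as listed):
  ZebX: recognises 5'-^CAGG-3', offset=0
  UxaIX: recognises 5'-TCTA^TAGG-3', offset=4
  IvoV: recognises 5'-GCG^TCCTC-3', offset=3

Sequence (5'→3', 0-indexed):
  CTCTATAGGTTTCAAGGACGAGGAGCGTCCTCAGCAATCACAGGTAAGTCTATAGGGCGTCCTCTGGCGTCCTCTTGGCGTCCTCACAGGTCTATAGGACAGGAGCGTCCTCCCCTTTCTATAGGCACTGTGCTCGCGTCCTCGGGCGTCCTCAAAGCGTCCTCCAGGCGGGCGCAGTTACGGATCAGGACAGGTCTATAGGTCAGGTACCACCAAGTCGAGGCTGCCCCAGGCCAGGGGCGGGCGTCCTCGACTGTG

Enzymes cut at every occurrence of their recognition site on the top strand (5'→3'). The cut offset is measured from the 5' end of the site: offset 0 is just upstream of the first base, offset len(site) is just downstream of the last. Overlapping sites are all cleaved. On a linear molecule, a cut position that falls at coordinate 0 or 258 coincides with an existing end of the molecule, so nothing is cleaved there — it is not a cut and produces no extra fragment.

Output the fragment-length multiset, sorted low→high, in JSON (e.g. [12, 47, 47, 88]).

Site scan:
  ZebX CAGG/0: at [40, 86, 99, 164, 185, 190, 203, 229, 234] ⇒ [40, 86, 99, 164, 185, 190, 203, 229, 234]
  UxaIX TCTATAGG/4: at [1, 48, 90, 117, 194] ⇒ [5, 52, 94, 121, 198]
  IvoV GCGTCCTC/3: at [24, 56, 66, 77, 104, 135, 145, 156, 243] ⇒ [27, 59, 69, 80, 107, 138, 148, 159, 246]

Pooled cuts: [5, 27, 40, 52, 59, 69, 80, 86, 94, 99, 107, 121, 138, 148, 159, 164, 185, 190, 198, 203, 229, 234, 246]

Fragment lengths:
  [0,5): 5 bp
  [5,27): 22 bp
  [27,40): 13 bp
  [40,52): 12 bp
  [52,59): 7 bp
  [59,69): 10 bp
  [69,80): 11 bp
  [80,86): 6 bp
  [86,94): 8 bp
  [94,99): 5 bp
  [99,107): 8 bp
  [107,121): 14 bp
  [121,138): 17 bp
  [138,148): 10 bp
  [148,159): 11 bp
  [159,164): 5 bp
  [164,185): 21 bp
  [185,190): 5 bp
  [190,198): 8 bp
  [198,203): 5 bp
  [203,229): 26 bp
  [229,234): 5 bp
  [234,246): 12 bp
  [246,258): 12 bp

[5,5,5,5,5,5,6,7,8,8,8,10,10,11,11,12,12,12,13,14,17,21,22,26]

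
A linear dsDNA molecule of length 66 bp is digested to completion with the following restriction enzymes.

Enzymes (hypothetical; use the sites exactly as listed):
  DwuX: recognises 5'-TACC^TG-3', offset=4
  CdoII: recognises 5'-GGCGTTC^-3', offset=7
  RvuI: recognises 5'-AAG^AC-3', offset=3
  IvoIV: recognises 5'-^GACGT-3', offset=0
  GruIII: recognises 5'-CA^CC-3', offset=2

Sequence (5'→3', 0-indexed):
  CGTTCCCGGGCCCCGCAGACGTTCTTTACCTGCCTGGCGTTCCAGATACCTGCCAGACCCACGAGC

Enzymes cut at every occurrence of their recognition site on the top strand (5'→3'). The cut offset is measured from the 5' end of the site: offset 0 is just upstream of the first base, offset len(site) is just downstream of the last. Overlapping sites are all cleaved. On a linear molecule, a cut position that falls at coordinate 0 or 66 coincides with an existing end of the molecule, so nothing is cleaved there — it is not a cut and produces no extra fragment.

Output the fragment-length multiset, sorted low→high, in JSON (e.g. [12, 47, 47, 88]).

[8,12,13,16,17]

Site scan:
  DwuX (TACCTG, off=4): starts [26, 46] → cuts [30, 50]
  CdoII (GGCGTTC, off=7): starts [35] → cuts [42]
  RvuI (AAGAC, off=3): no sites
  IvoIV (GACGT, off=0): starts [17] → cuts [17]
  GruIII (CACC, off=2): no sites

Pooled cuts: [17, 30, 42, 50]

Fragments:
  [0,17): 17 bp
  [17,30): 13 bp
  [30,42): 12 bp
  [42,50): 8 bp
  [50,66): 16 bp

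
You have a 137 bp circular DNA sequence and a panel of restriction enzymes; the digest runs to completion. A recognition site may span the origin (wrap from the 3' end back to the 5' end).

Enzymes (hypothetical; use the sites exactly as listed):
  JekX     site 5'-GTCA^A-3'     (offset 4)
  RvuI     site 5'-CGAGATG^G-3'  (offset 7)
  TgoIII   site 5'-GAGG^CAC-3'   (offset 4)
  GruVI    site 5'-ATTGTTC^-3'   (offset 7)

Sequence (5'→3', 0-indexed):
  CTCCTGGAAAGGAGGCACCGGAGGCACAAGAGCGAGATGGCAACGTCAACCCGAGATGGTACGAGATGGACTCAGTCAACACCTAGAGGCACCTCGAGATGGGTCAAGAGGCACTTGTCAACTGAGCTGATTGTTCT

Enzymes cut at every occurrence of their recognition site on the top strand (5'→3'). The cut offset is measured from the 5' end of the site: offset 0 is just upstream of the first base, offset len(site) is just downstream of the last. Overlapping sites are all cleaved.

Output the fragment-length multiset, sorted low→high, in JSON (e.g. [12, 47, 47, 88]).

Site scan:
  JekX GTCAA/4: at [44, 74, 102, 116] ⇒ [48, 78, 106, 120]
  RvuI CGAGATGG/7: at [32, 51, 61, 94] ⇒ [39, 58, 68, 101]
  TgoIII GAGGCAC/4: at [11, 20, 85, 107] ⇒ [15, 24, 89, 111]
  GruVI ATTGTTC/7: at [129] ⇒ [136]

Pooled cuts: [15, 24, 39, 48, 58, 68, 78, 89, 101, 106, 111, 120, 136]

Fragment lengths:
  15→24: 9 bp
  24→39: 15 bp
  39→48: 9 bp
  48→58: 10 bp
  58→68: 10 bp
  68→78: 10 bp
  78→89: 11 bp
  89→101: 12 bp
  101→106: 5 bp
  106→111: 5 bp
  111→120: 9 bp
  120→136: 16 bp
  136→15 (wrap): 137-136+15 = 16 bp

[5,5,9,9,9,10,10,10,11,12,15,16,16]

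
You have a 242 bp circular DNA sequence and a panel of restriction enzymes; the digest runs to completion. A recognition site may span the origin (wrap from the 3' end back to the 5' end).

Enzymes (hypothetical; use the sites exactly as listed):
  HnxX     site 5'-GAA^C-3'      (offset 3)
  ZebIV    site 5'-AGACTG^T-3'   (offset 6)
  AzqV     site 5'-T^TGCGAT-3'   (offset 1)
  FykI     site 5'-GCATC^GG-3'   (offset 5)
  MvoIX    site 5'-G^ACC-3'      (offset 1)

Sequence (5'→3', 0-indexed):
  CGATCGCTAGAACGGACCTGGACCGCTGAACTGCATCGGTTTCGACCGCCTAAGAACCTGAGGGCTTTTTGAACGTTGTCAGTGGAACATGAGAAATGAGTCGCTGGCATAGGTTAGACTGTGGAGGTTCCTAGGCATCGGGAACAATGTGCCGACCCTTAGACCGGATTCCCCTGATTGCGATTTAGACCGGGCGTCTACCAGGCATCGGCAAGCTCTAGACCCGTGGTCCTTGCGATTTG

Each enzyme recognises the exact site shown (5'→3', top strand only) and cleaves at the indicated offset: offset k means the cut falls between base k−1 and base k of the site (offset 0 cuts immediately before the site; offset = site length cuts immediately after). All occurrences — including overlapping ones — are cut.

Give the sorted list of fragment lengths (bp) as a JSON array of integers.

Site scan:
  HnxX GAAC/3: at [9, 27, 53, 70, 84, 141] ⇒ [12, 30, 56, 73, 87, 144]
  ZebIV AGACTGT/6: at [115] ⇒ [121]
  AzqV TTGCGAT/1: at [177, 232, 239] ⇒ [178, 233, 240]
  FykI GCATCGG/5: at [32, 134, 204] ⇒ [37, 139, 209]
  MvoIX GACC/1: at [14, 20, 43, 153, 161, 187, 220] ⇒ [15, 21, 44, 154, 162, 188, 221]

Pooled cuts: [12, 15, 21, 30, 37, 44, 56, 73, 87, 121, 139, 144, 154, 162, 178, 188, 209, 221, 233, 240]

Fragments:
  12→15: 3 bp
  15→21: 6 bp
  21→30: 9 bp
  30→37: 7 bp
  37→44: 7 bp
  44→56: 12 bp
  56→73: 17 bp
  73→87: 14 bp
  87→121: 34 bp
  121→139: 18 bp
  139→144: 5 bp
  144→154: 10 bp
  154→162: 8 bp
  162→178: 16 bp
  178→188: 10 bp
  188→209: 21 bp
  209→221: 12 bp
  221→233: 12 bp
  233→240: 7 bp
  240→12 (wrap): 242-240+12 = 14 bp

[3,5,6,7,7,7,8,9,10,10,12,12,12,14,14,16,17,18,21,34]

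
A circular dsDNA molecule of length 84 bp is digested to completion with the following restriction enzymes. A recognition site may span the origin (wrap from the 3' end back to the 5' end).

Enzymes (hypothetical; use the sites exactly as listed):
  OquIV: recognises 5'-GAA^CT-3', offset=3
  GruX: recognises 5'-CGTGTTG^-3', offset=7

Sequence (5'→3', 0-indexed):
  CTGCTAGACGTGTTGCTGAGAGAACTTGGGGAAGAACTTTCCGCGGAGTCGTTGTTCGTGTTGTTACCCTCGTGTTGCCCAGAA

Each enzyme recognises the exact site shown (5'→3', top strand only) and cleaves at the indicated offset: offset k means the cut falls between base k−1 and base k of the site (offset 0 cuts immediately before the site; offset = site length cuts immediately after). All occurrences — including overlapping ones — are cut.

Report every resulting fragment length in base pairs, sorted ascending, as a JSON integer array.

[7,9,12,14,15,27]

Site scan:
  OquIV (GAACT, off=3): starts [21, 33, 81] → cuts [0, 24, 36]
  GruX (CGTGTTG, off=7): starts [8, 56, 70] → cuts [15, 63, 77]

Pooled cuts: [0, 15, 24, 36, 63, 77]

Fragment lengths:
  0→15: 15 bp
  15→24: 9 bp
  24→36: 12 bp
  36→63: 27 bp
  63→77: 14 bp
  77→0 (wrap): 84-77+0 = 7 bp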